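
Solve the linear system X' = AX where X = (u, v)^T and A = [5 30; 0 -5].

Coefficient matrix A = [[5, 30], [0, -5]].
Characteristic polynomial det(A - λI) = λ^2 - 25 = 0.
Eigenvalues λ = -5, 5.
For λ=-5: (A-λI) row 1 is [10, 30], so an eigenvector is (3, -1).
For λ=5: (A-λI) row 1 is [0, 30], so an eigenvector is (1, 0).
General solution: C_1e^(-5t)(3,-1) + C_2e^(5t)(1,0).

u(t) = 3C_1e^(-5t) + C_2e^(5t), v(t) = -C_1e^(-5t)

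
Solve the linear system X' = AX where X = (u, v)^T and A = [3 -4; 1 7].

u(t) = 2C_1e^(5t) + 2C_2te^(5t) - C_2e^(5t), v(t) = -C_1e^(5t) - C_2te^(5t)

Coefficient matrix A = [[3, -4], [1, 7]].
Characteristic polynomial det(A - λI) = λ^2 - 10λ + 25 = 0.
Single eigenvalue λ = 5 with algebraic multiplicity 2.
Eigenvector v = (2,-1); generalized eigenvector w with (A-λI)w=v is (-1,0).
General solution: e^(5t)[C_1·v + C_2·(t·v + w)].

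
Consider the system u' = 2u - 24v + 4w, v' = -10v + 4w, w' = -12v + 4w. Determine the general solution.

Coefficient matrix A = [[2, -24, 4], [0, -10, 4], [0, -12, 4]].
det(A - λI) = 0 gives eigenvalues λ = -2, 2, -4.
For λ=-2: eigenvector (-4,-1,-2).
For λ=2: eigenvector (1,0,0).
For λ=-4: eigenvector (6,2,3).
General solution: C_1e^(-2t)(-4,-1,-2) + C_2e^(2t)(1,0,0) + C_3e^(-4t)(6,2,3).

u(t) = -4C_1e^(-2t) + C_2e^(2t) + 6C_3e^(-4t), v(t) = -C_1e^(-2t) + 2C_3e^(-4t), w(t) = -2C_1e^(-2t) + 3C_3e^(-4t)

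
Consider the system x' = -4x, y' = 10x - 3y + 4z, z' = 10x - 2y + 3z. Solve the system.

Coefficient matrix A = [[-4, 0, 0], [10, -3, 4], [10, -2, 3]].
det(A - λI) = 0 gives eigenvalues λ = 1, -1, -4.
For λ=1: eigenvector (0,1,1).
For λ=-1: eigenvector (0,2,1).
For λ=-4: eigenvector (1,-2,-2).
General solution: c_1e^(t)(0,1,1) + c_2e^(-t)(0,2,1) + c_3e^(-4t)(1,-2,-2).

x(t) = c_3e^(-4t), y(t) = c_1e^(t) + 2c_2e^(-t) - 2c_3e^(-4t), z(t) = c_1e^(t) + c_2e^(-t) - 2c_3e^(-4t)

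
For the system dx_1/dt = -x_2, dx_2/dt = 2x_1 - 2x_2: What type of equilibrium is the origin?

stable spiral

A = [[0,-1],[2,-2]]; det(A-λI) = λ^2 + 2λ + 2.
λ = -1 ± i: negative real part.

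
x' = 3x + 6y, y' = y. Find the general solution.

Coefficient matrix A = [[3, 6], [0, 1]].
Characteristic polynomial det(A - λI) = λ^2 - 4λ + 3 = 0.
Eigenvalues λ = 1, 3.
For λ=1: (A-λI) row 1 is [2, 6], so an eigenvector is (3, -1).
For λ=3: (A-λI) row 1 is [0, 6], so an eigenvector is (1, 0).
General solution: C_1e^(t)(3,-1) + C_2e^(3t)(1,0).

x(t) = 3C_1e^(t) + C_2e^(3t), y(t) = -C_1e^(t)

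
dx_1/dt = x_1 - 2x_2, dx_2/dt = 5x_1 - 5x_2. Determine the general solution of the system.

Coefficient matrix A = [[1, -2], [5, -5]].
Characteristic polynomial det(A - λI) = λ^2 + 4λ + 5 = 0.
Eigenvalues λ = -2 ± i (complex conjugate pair).
For λ=-2+i: an eigenvector is (-1,-1) - i(-1,-2) = (-1 + i, -1 + 2i).
A real fundamental pair from Re and Im of e^((-2+i)t)v: X_1 = e^(-2t)(cos(t)·(-1,-1) + sin(t)·(-1,-2)), X_2 = e^(-2t)(sin(t)·(-1,-1) - cos(t)·(-1,-2)).
General solution: c_1X_1 + c_2X_2.

x_1(t) = -c_1e^(-2t)sin(t) - c_1e^(-2t)cos(t) - c_2e^(-2t)sin(t) + c_2e^(-2t)cos(t), x_2(t) = -2c_1e^(-2t)sin(t) - c_1e^(-2t)cos(t) - c_2e^(-2t)sin(t) + 2c_2e^(-2t)cos(t)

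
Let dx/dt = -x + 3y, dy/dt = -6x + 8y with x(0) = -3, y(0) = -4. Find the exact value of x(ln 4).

-1056

A = [[-1,3],[-6,8]]; eigenvalues λ = 5, 2.
Eigenvectors: (1,2) for λ=5, (1,1) for λ=2.
From the initial condition, c_1 = -1, c_2 = -2.
x(ln 4) = (-1)(4^5)(1) + (-2)(4^2)(1) = -1056.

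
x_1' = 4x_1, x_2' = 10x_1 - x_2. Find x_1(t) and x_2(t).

x_1(t) = -c_1e^(4t), x_2(t) = -2c_1e^(4t) - c_2e^(-t)

Coefficient matrix A = [[4, 0], [10, -1]].
Characteristic polynomial det(A - λI) = λ^2 - 3λ - 4 = 0.
Eigenvalues λ = 4, -1.
For λ=4: (A-λI) row 2 is [10, -5], so an eigenvector is (-1, -2).
For λ=-1: (A-λI) row 1 is [5, 0], so an eigenvector is (0, -1).
General solution: c_1e^(4t)(-1,-2) + c_2e^(-t)(0,-1).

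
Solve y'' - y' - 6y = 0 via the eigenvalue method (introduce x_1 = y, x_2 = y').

y(t) = c_1e^(3t) + c_2e^(-2t)

Let x_1 = y, x_2 = y'. Then x_1' = x_2 and x_2' = 6x_1 + x_2.
A = [[0,1],[6,1]]; det(A-λI) = λ^2 - λ - 6.
Eigenvalues λ = 3, -2 with eigenvectors (1,3), (1,-2).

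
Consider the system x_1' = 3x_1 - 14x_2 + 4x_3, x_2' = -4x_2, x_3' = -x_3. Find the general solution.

x_1(t) = K_1e^(3t) - K_2e^(-t) + 2K_3e^(-4t), x_2(t) = K_3e^(-4t), x_3(t) = K_2e^(-t)

Coefficient matrix A = [[3, -14, 4], [0, -4, 0], [0, 0, -1]].
det(A - λI) = 0 gives eigenvalues λ = 3, -1, -4.
For λ=3: eigenvector (1,0,0).
For λ=-1: eigenvector (-1,0,1).
For λ=-4: eigenvector (2,1,0).
General solution: K_1e^(3t)(1,0,0) + K_2e^(-t)(-1,0,1) + K_3e^(-4t)(2,1,0).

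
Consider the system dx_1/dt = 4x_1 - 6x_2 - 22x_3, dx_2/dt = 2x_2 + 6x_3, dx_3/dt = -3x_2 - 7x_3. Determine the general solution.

Coefficient matrix A = [[4, -6, -22], [0, 2, 6], [0, -3, -7]].
det(A - λI) = 0 gives eigenvalues λ = 4, -1, -4.
For λ=4: eigenvector (1,0,0).
For λ=-1: eigenvector (2,-2,1).
For λ=-4: eigenvector (2,-1,1).
General solution: c_1e^(4t)(1,0,0) + c_2e^(-t)(2,-2,1) + c_3e^(-4t)(2,-1,1).

x_1(t) = c_1e^(4t) + 2c_2e^(-t) + 2c_3e^(-4t), x_2(t) = -2c_2e^(-t) - c_3e^(-4t), x_3(t) = c_2e^(-t) + c_3e^(-4t)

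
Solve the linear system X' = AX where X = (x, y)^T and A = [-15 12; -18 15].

x(t) = 2c_1e^(3t) - c_2e^(-3t), y(t) = 3c_1e^(3t) - c_2e^(-3t)

Coefficient matrix A = [[-15, 12], [-18, 15]].
Characteristic polynomial det(A - λI) = λ^2 - 9 = 0.
Eigenvalues λ = 3, -3.
For λ=3: (A-λI) row 1 is [-18, 12], so an eigenvector is (2, 3).
For λ=-3: (A-λI) row 1 is [-12, 12], so an eigenvector is (-1, -1).
General solution: c_1e^(3t)(2,3) + c_2e^(-3t)(-1,-1).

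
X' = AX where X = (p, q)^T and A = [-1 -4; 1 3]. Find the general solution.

p(t) = 2c_1e^(t) + 2c_2te^(t) + c_2e^(t), q(t) = -c_1e^(t) - c_2te^(t) - c_2e^(t)

Coefficient matrix A = [[-1, -4], [1, 3]].
Characteristic polynomial det(A - λI) = λ^2 - 2λ + 1 = 0.
Single eigenvalue λ = 1 with algebraic multiplicity 2.
Eigenvector v = (2,-1); generalized eigenvector w with (A-λI)w=v is (1,-1).
General solution: e^(t)[c_1·v + c_2·(t·v + w)].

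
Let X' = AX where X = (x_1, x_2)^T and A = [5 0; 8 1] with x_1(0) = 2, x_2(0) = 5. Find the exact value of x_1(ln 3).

486

A = [[5,0],[8,1]]; eigenvalues λ = 1, 5.
Eigenvectors: (0,-1) for λ=1, (1,2) for λ=5.
From the initial condition, c_1 = -1, c_2 = 2.
x_1(ln 3) = (-1)(3^1)(0) + (2)(3^5)(1) = 486.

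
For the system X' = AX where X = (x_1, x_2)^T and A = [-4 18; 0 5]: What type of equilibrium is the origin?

saddle

A = [[-4,18],[0,5]]; det(A-λI) = λ^2 - λ - 20.
λ = -4, 5: opposite signs.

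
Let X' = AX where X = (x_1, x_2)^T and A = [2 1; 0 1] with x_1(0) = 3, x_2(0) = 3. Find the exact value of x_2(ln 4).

12

A = [[2,1],[0,1]]; eigenvalues λ = 1, 2.
Eigenvectors: (-1,1) for λ=1, (-1,0) for λ=2.
From the initial condition, c_1 = 3, c_2 = -6.
x_2(ln 4) = (3)(4^1)(1) + (-6)(4^2)(0) = 12.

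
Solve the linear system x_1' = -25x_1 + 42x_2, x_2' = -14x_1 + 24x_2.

x_1(t) = -2K_1e^(-4t) - 3K_2e^(3t), x_2(t) = -K_1e^(-4t) - 2K_2e^(3t)

Coefficient matrix A = [[-25, 42], [-14, 24]].
Characteristic polynomial det(A - λI) = λ^2 + λ - 12 = 0.
Eigenvalues λ = -4, 3.
For λ=-4: (A-λI) row 1 is [-21, 42], so an eigenvector is (-2, -1).
For λ=3: (A-λI) row 1 is [-28, 42], so an eigenvector is (-3, -2).
General solution: K_1e^(-4t)(-2,-1) + K_2e^(3t)(-3,-2).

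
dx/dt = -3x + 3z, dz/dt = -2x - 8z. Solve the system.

x(t) = C_1e^(-6t) + 3C_2e^(-5t), z(t) = -C_1e^(-6t) - 2C_2e^(-5t)

Coefficient matrix A = [[-3, 3], [-2, -8]].
Characteristic polynomial det(A - λI) = λ^2 + 11λ + 30 = 0.
Eigenvalues λ = -6, -5.
For λ=-6: (A-λI) row 1 is [3, 3], so an eigenvector is (1, -1).
For λ=-5: (A-λI) row 1 is [2, 3], so an eigenvector is (3, -2).
General solution: C_1e^(-6t)(1,-1) + C_2e^(-5t)(3,-2).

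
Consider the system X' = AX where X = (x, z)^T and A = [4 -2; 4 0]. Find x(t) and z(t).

x(t) = -C_1e^(2t)sin(2t) + C_2e^(2t)cos(2t), z(t) = -C_1e^(2t)sin(2t) + C_1e^(2t)cos(2t) + C_2e^(2t)sin(2t) + C_2e^(2t)cos(2t)

Coefficient matrix A = [[4, -2], [4, 0]].
Characteristic polynomial det(A - λI) = λ^2 - 4λ + 8 = 0.
Eigenvalues λ = 2 ± 2i (complex conjugate pair).
For λ=2+2i: an eigenvector is (0,1) - i(-1,-1) = (0 + i, 1 + i).
A real fundamental pair from Re and Im of e^((2+2i)t)v: X_1 = e^(2t)(cos(2t)·(0,1) + sin(2t)·(-1,-1)), X_2 = e^(2t)(sin(2t)·(0,1) - cos(2t)·(-1,-1)).
General solution: C_1X_1 + C_2X_2.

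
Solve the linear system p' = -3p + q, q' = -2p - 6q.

p(t) = c_1e^(-4t) - c_2e^(-5t), q(t) = -c_1e^(-4t) + 2c_2e^(-5t)

Coefficient matrix A = [[-3, 1], [-2, -6]].
Characteristic polynomial det(A - λI) = λ^2 + 9λ + 20 = 0.
Eigenvalues λ = -4, -5.
For λ=-4: (A-λI) row 1 is [1, 1], so an eigenvector is (1, -1).
For λ=-5: (A-λI) row 1 is [2, 1], so an eigenvector is (-1, 2).
General solution: c_1e^(-4t)(1,-1) + c_2e^(-5t)(-1,2).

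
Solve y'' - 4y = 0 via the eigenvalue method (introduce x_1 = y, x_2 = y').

y(t) = K_1e^(-2t) + K_2e^(2t)

Let x_1 = y, x_2 = y'. Then x_1' = x_2 and x_2' = 4x_1.
A = [[0,1],[4,0]]; det(A-λI) = λ^2 - 4.
Eigenvalues λ = -2, 2 with eigenvectors (1,-2), (1,2).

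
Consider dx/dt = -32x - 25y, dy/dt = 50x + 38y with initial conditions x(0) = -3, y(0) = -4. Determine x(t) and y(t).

x(t) = 41e^(3t)sin(5t) - 3e^(3t)cos(5t), y(t) = -58e^(3t)sin(5t) - 4e^(3t)cos(5t)

Coefficient matrix A = [[-32, -25], [50, 38]].
Characteristic polynomial det(A - λI) = λ^2 - 6λ + 34 = 0.
Eigenvalues λ = 3 ± 5i (complex conjugate pair).
For λ=3+5i: an eigenvector is (1,-1) - i(-2,3) = (1 + 2i, -1 - 3i).
A real fundamental pair from Re and Im of e^((3+5i)t)v: X_1 = e^(3t)(cos(5t)·(1,-1) + sin(5t)·(-2,3)), X_2 = e^(3t)(sin(5t)·(1,-1) - cos(5t)·(-2,3)).
General solution: c_1X_1 + c_2X_2.
Applying x(0)=-3, y(0)=-4 gives c_1=-17, c_2=7.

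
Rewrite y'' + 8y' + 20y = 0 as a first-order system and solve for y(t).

y(t) = C_1e^(-4t)cos(2t) + C_2e^(-4t)sin(2t)

Let x_1 = y, x_2 = y'. Then x_1' = x_2 and x_2' = -20x_1 - 8x_2.
A = [[0,1],[-20,-8]]; det(A-λI) = λ^2 + 8λ + 20.
Eigenvalues λ = -4 ± 2i.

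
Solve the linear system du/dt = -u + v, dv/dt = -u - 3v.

u(t) = c_1e^(-2t) + c_2te^(-2t) + 2c_2e^(-2t), v(t) = -c_1e^(-2t) - c_2te^(-2t) - c_2e^(-2t)

Coefficient matrix A = [[-1, 1], [-1, -3]].
Characteristic polynomial det(A - λI) = λ^2 + 4λ + 4 = 0.
Single eigenvalue λ = -2 with algebraic multiplicity 2.
Eigenvector v = (1,-1); generalized eigenvector w with (A-λI)w=v is (2,-1).
General solution: e^(-2t)[c_1·v + c_2·(t·v + w)].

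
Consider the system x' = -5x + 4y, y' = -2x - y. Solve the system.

Coefficient matrix A = [[-5, 4], [-2, -1]].
Characteristic polynomial det(A - λI) = λ^2 + 6λ + 13 = 0.
Eigenvalues λ = -3 ± 2i (complex conjugate pair).
For λ=-3+2i: an eigenvector is (-1,0) - i(1,1) = (-1 - i, 0 - i).
A real fundamental pair from Re and Im of e^((-3+2i)t)v: X_1 = e^(-3t)(cos(2t)·(-1,0) + sin(2t)·(1,1)), X_2 = e^(-3t)(sin(2t)·(-1,0) - cos(2t)·(1,1)).
General solution: K_1X_1 + K_2X_2.

x(t) = K_1e^(-3t)sin(2t) - K_1e^(-3t)cos(2t) - K_2e^(-3t)sin(2t) - K_2e^(-3t)cos(2t), y(t) = K_1e^(-3t)sin(2t) - K_2e^(-3t)cos(2t)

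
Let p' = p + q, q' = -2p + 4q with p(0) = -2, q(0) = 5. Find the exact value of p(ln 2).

A = [[1,1],[-2,4]]; eigenvalues λ = 2, 3.
Eigenvectors: (-1,-1) for λ=2, (1,2) for λ=3.
From the initial condition, c_1 = 9, c_2 = 7.
p(ln 2) = (9)(2^2)(-1) + (7)(2^3)(1) = 20.

20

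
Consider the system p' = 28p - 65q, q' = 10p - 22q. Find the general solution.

p(t) = -3c_1e^(3t)sin(5t) + 2c_1e^(3t)cos(5t) + 2c_2e^(3t)sin(5t) + 3c_2e^(3t)cos(5t), q(t) = -c_1e^(3t)sin(5t) + c_1e^(3t)cos(5t) + c_2e^(3t)sin(5t) + c_2e^(3t)cos(5t)

Coefficient matrix A = [[28, -65], [10, -22]].
Characteristic polynomial det(A - λI) = λ^2 - 6λ + 34 = 0.
Eigenvalues λ = 3 ± 5i (complex conjugate pair).
For λ=3+5i: an eigenvector is (2,1) - i(-3,-1) = (2 + 3i, 1 + i).
A real fundamental pair from Re and Im of e^((3+5i)t)v: X_1 = e^(3t)(cos(5t)·(2,1) + sin(5t)·(-3,-1)), X_2 = e^(3t)(sin(5t)·(2,1) - cos(5t)·(-3,-1)).
General solution: c_1X_1 + c_2X_2.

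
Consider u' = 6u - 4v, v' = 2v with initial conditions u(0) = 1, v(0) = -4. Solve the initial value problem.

u(t) = 5e^(6t) - 4e^(2t), v(t) = -4e^(2t)

Coefficient matrix A = [[6, -4], [0, 2]].
Characteristic polynomial det(A - λI) = λ^2 - 8λ + 12 = 0.
Eigenvalues λ = 2, 6.
For λ=2: (A-λI) row 1 is [4, -4], so an eigenvector is (1, 1).
For λ=6: (A-λI) row 1 is [0, -4], so an eigenvector is (-1, 0).
General solution: K_1e^(2t)(1,1) + K_2e^(6t)(-1,0).
Applying u(0)=1, v(0)=-4 gives K_1=-4, K_2=-5.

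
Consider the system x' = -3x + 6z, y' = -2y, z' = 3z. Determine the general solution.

x(t) = C_1e^(-3t) + C_3e^(3t), y(t) = C_2e^(-2t), z(t) = C_3e^(3t)

Coefficient matrix A = [[-3, 0, 6], [0, -2, 0], [0, 0, 3]].
det(A - λI) = 0 gives eigenvalues λ = -3, -2, 3.
For λ=-3: eigenvector (1,0,0).
For λ=-2: eigenvector (0,1,0).
For λ=3: eigenvector (1,0,1).
General solution: C_1e^(-3t)(1,0,0) + C_2e^(-2t)(0,1,0) + C_3e^(3t)(1,0,1).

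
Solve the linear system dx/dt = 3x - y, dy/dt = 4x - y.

x(t) = -c_1e^(t) - c_2te^(t), y(t) = -2c_1e^(t) - 2c_2te^(t) + c_2e^(t)

Coefficient matrix A = [[3, -1], [4, -1]].
Characteristic polynomial det(A - λI) = λ^2 - 2λ + 1 = 0.
Single eigenvalue λ = 1 with algebraic multiplicity 2.
Eigenvector v = (-1,-2); generalized eigenvector w with (A-λI)w=v is (0,1).
General solution: e^(t)[c_1·v + c_2·(t·v + w)].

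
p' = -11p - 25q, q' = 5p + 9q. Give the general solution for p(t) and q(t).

Coefficient matrix A = [[-11, -25], [5, 9]].
Characteristic polynomial det(A - λI) = λ^2 + 2λ + 26 = 0.
Eigenvalues λ = -1 ± 5i (complex conjugate pair).
For λ=-1+5i: an eigenvector is (2,-1) - i(1,0) = (2 - i, -1).
A real fundamental pair from Re and Im of e^((-1+5i)t)v: X_1 = e^(-t)(cos(5t)·(2,-1) + sin(5t)·(1,0)), X_2 = e^(-t)(sin(5t)·(2,-1) - cos(5t)·(1,0)).
General solution: C_1X_1 + C_2X_2.

p(t) = C_1e^(-t)sin(5t) + 2C_1e^(-t)cos(5t) + 2C_2e^(-t)sin(5t) - C_2e^(-t)cos(5t), q(t) = -C_1e^(-t)cos(5t) - C_2e^(-t)sin(5t)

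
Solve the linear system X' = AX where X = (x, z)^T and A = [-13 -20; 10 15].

x(t) = -3C_1e^(t)sin(2t) - C_1e^(t)cos(2t) - C_2e^(t)sin(2t) + 3C_2e^(t)cos(2t), z(t) = 2C_1e^(t)sin(2t) + C_1e^(t)cos(2t) + C_2e^(t)sin(2t) - 2C_2e^(t)cos(2t)

Coefficient matrix A = [[-13, -20], [10, 15]].
Characteristic polynomial det(A - λI) = λ^2 - 2λ + 5 = 0.
Eigenvalues λ = 1 ± 2i (complex conjugate pair).
For λ=1+2i: an eigenvector is (-1,1) - i(-3,2) = (-1 + 3i, 1 - 2i).
A real fundamental pair from Re and Im of e^((1+2i)t)v: X_1 = e^(t)(cos(2t)·(-1,1) + sin(2t)·(-3,2)), X_2 = e^(t)(sin(2t)·(-1,1) - cos(2t)·(-3,2)).
General solution: C_1X_1 + C_2X_2.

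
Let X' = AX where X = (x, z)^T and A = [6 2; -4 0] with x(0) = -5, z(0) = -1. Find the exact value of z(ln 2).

128

A = [[6,2],[-4,0]]; eigenvalues λ = 4, 2.
Eigenvectors: (-1,1) for λ=4, (-1,2) for λ=2.
From the initial condition, c_1 = 11, c_2 = -6.
z(ln 2) = (11)(2^4)(1) + (-6)(2^2)(2) = 128.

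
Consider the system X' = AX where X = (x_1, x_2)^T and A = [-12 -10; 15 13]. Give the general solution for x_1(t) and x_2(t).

x_1(t) = 2K_1e^(3t) - K_2e^(-2t), x_2(t) = -3K_1e^(3t) + K_2e^(-2t)

Coefficient matrix A = [[-12, -10], [15, 13]].
Characteristic polynomial det(A - λI) = λ^2 - λ - 6 = 0.
Eigenvalues λ = 3, -2.
For λ=3: (A-λI) row 1 is [-15, -10], so an eigenvector is (2, -3).
For λ=-2: (A-λI) row 1 is [-10, -10], so an eigenvector is (-1, 1).
General solution: K_1e^(3t)(2,-3) + K_2e^(-2t)(-1,1).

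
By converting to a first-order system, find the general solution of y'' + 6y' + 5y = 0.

Let x_1 = y, x_2 = y'. Then x_1' = x_2 and x_2' = -5x_1 - 6x_2.
A = [[0,1],[-5,-6]]; det(A-λI) = λ^2 + 6λ + 5.
Eigenvalues λ = -1, -5 with eigenvectors (1,-1), (1,-5).

y(t) = K_1e^(-t) + K_2e^(-5t)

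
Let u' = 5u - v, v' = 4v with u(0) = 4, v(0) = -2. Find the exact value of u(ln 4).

A = [[5,-1],[0,4]]; eigenvalues λ = 5, 4.
Eigenvectors: (-1,0) for λ=5, (1,1) for λ=4.
From the initial condition, c_1 = -6, c_2 = -2.
u(ln 4) = (-6)(4^5)(-1) + (-2)(4^4)(1) = 5632.

5632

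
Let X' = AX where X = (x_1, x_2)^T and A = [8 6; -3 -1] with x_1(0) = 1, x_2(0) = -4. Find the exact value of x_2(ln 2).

68

A = [[8,6],[-3,-1]]; eigenvalues λ = 5, 2.
Eigenvectors: (-2,1) for λ=5, (-1,1) for λ=2.
From the initial condition, c_1 = 3, c_2 = -7.
x_2(ln 2) = (3)(2^5)(1) + (-7)(2^2)(1) = 68.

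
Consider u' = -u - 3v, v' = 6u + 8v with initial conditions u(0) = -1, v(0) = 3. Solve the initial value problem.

Coefficient matrix A = [[-1, -3], [6, 8]].
Characteristic polynomial det(A - λI) = λ^2 - 7λ + 10 = 0.
Eigenvalues λ = 2, 5.
For λ=2: (A-λI) row 1 is [-3, -3], so an eigenvector is (1, -1).
For λ=5: (A-λI) row 1 is [-6, -3], so an eigenvector is (-1, 2).
General solution: K_1e^(2t)(1,-1) + K_2e^(5t)(-1,2).
Applying u(0)=-1, v(0)=3 gives K_1=1, K_2=2.

u(t) = -2e^(5t) + e^(2t), v(t) = 4e^(5t) - e^(2t)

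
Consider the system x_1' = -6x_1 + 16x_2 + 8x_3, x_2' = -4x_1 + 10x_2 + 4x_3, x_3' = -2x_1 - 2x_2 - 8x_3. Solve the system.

x_1(t) = -4C_1e^(-4t) + 2C_2e^(-2t) - 3C_3e^(2t), x_2(t) = -2C_1e^(-4t) + C_2e^(-2t) - 2C_3e^(2t), x_3(t) = 3C_1e^(-4t) - C_2e^(-2t) + C_3e^(2t)

Coefficient matrix A = [[-6, 16, 8], [-4, 10, 4], [-2, -2, -8]].
det(A - λI) = 0 gives eigenvalues λ = -4, -2, 2.
For λ=-4: eigenvector (-4,-2,3).
For λ=-2: eigenvector (2,1,-1).
For λ=2: eigenvector (-3,-2,1).
General solution: C_1e^(-4t)(-4,-2,3) + C_2e^(-2t)(2,1,-1) + C_3e^(2t)(-3,-2,1).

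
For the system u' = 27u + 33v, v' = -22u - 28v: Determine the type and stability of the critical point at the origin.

A = [[27,33],[-22,-28]]; det(A-λI) = λ^2 + λ - 30.
λ = 5, -6: opposite signs.

saddle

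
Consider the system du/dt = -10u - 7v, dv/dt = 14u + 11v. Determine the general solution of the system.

u(t) = C_1e^(4t) + C_2e^(-3t), v(t) = -2C_1e^(4t) - C_2e^(-3t)

Coefficient matrix A = [[-10, -7], [14, 11]].
Characteristic polynomial det(A - λI) = λ^2 - λ - 12 = 0.
Eigenvalues λ = 4, -3.
For λ=4: (A-λI) row 1 is [-14, -7], so an eigenvector is (1, -2).
For λ=-3: (A-λI) row 1 is [-7, -7], so an eigenvector is (1, -1).
General solution: C_1e^(4t)(1,-2) + C_2e^(-3t)(1,-1).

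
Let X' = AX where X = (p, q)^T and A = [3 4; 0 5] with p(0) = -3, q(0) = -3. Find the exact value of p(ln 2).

-168

A = [[3,4],[0,5]]; eigenvalues λ = 5, 3.
Eigenvectors: (2,1) for λ=5, (-1,0) for λ=3.
From the initial condition, c_1 = -3, c_2 = -3.
p(ln 2) = (-3)(2^5)(2) + (-3)(2^3)(-1) = -168.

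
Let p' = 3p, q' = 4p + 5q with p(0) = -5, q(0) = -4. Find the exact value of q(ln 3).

A = [[3,0],[4,5]]; eigenvalues λ = 3, 5.
Eigenvectors: (1,-2) for λ=3, (0,1) for λ=5.
From the initial condition, c_1 = -5, c_2 = -14.
q(ln 3) = (-5)(3^3)(-2) + (-14)(3^5)(1) = -3132.

-3132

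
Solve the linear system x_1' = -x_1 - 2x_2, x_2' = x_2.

x_1(t) = -c_1e^(t) - c_2e^(-t), x_2(t) = c_1e^(t)

Coefficient matrix A = [[-1, -2], [0, 1]].
Characteristic polynomial det(A - λI) = λ^2 - 1 = 0.
Eigenvalues λ = 1, -1.
For λ=1: (A-λI) row 1 is [-2, -2], so an eigenvector is (-1, 1).
For λ=-1: (A-λI) row 1 is [0, -2], so an eigenvector is (-1, 0).
General solution: c_1e^(t)(-1,1) + c_2e^(-t)(-1,0).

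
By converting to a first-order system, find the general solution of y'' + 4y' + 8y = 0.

Let x_1 = y, x_2 = y'. Then x_1' = x_2 and x_2' = -8x_1 - 4x_2.
A = [[0,1],[-8,-4]]; det(A-λI) = λ^2 + 4λ + 8.
Eigenvalues λ = -2 ± 2i.

y(t) = C_1e^(-2t)cos(2t) + C_2e^(-2t)sin(2t)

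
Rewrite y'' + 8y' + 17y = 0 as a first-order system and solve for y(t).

Let x_1 = y, x_2 = y'. Then x_1' = x_2 and x_2' = -17x_1 - 8x_2.
A = [[0,1],[-17,-8]]; det(A-λI) = λ^2 + 8λ + 17.
Eigenvalues λ = -4 ± i.

y(t) = c_1e^(-4t)cos(t) + c_2e^(-4t)sin(t)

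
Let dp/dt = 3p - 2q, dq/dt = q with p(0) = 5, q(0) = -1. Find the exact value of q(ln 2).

A = [[3,-2],[0,1]]; eigenvalues λ = 1, 3.
Eigenvectors: (1,1) for λ=1, (-1,0) for λ=3.
From the initial condition, c_1 = -1, c_2 = -6.
q(ln 2) = (-1)(2^1)(1) + (-6)(2^3)(0) = -2.

-2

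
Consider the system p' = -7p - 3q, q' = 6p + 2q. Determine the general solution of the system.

p(t) = -c_1e^(-t) - c_2e^(-4t), q(t) = 2c_1e^(-t) + c_2e^(-4t)

Coefficient matrix A = [[-7, -3], [6, 2]].
Characteristic polynomial det(A - λI) = λ^2 + 5λ + 4 = 0.
Eigenvalues λ = -1, -4.
For λ=-1: (A-λI) row 1 is [-6, -3], so an eigenvector is (-1, 2).
For λ=-4: (A-λI) row 1 is [-3, -3], so an eigenvector is (-1, 1).
General solution: c_1e^(-t)(-1,2) + c_2e^(-4t)(-1,1).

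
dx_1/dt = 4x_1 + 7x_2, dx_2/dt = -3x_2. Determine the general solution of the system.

x_1(t) = -C_1e^(4t) + C_2e^(-3t), x_2(t) = -C_2e^(-3t)

Coefficient matrix A = [[4, 7], [0, -3]].
Characteristic polynomial det(A - λI) = λ^2 - λ - 12 = 0.
Eigenvalues λ = 4, -3.
For λ=4: (A-λI) row 1 is [0, 7], so an eigenvector is (-1, 0).
For λ=-3: (A-λI) row 1 is [7, 7], so an eigenvector is (1, -1).
General solution: C_1e^(4t)(-1,0) + C_2e^(-3t)(1,-1).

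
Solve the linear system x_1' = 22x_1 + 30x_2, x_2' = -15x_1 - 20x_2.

x_1(t) = -c_1e^(t)sin(3t) - 3c_1e^(t)cos(3t) - 3c_2e^(t)sin(3t) + c_2e^(t)cos(3t), x_2(t) = c_1e^(t)sin(3t) + 2c_1e^(t)cos(3t) + 2c_2e^(t)sin(3t) - c_2e^(t)cos(3t)

Coefficient matrix A = [[22, 30], [-15, -20]].
Characteristic polynomial det(A - λI) = λ^2 - 2λ + 10 = 0.
Eigenvalues λ = 1 ± 3i (complex conjugate pair).
For λ=1+3i: an eigenvector is (-3,2) - i(-1,1) = (-3 + i, 2 - i).
A real fundamental pair from Re and Im of e^((1+3i)t)v: X_1 = e^(t)(cos(3t)·(-3,2) + sin(3t)·(-1,1)), X_2 = e^(t)(sin(3t)·(-3,2) - cos(3t)·(-1,1)).
General solution: c_1X_1 + c_2X_2.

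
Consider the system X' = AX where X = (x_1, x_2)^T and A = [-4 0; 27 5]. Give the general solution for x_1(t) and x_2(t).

Coefficient matrix A = [[-4, 0], [27, 5]].
Characteristic polynomial det(A - λI) = λ^2 - λ - 20 = 0.
Eigenvalues λ = -4, 5.
For λ=-4: (A-λI) row 2 is [27, 9], so an eigenvector is (-1, 3).
For λ=5: (A-λI) row 1 is [-9, 0], so an eigenvector is (0, 1).
General solution: c_1e^(-4t)(-1,3) + c_2e^(5t)(0,1).

x_1(t) = -c_1e^(-4t), x_2(t) = 3c_1e^(-4t) + c_2e^(5t)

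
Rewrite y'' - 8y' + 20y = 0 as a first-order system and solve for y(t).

y(t) = c_1e^(4t)cos(2t) + c_2e^(4t)sin(2t)

Let x_1 = y, x_2 = y'. Then x_1' = x_2 and x_2' = -20x_1 + 8x_2.
A = [[0,1],[-20,8]]; det(A-λI) = λ^2 - 8λ + 20.
Eigenvalues λ = 4 ± 2i.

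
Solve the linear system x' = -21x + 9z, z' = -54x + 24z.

Coefficient matrix A = [[-21, 9], [-54, 24]].
Characteristic polynomial det(A - λI) = λ^2 - 3λ - 18 = 0.
Eigenvalues λ = -3, 6.
For λ=-3: (A-λI) row 1 is [-18, 9], so an eigenvector is (1, 2).
For λ=6: (A-λI) row 1 is [-27, 9], so an eigenvector is (-1, -3).
General solution: C_1e^(-3t)(1,2) + C_2e^(6t)(-1,-3).

x(t) = C_1e^(-3t) - C_2e^(6t), z(t) = 2C_1e^(-3t) - 3C_2e^(6t)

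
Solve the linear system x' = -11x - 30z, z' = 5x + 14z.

Coefficient matrix A = [[-11, -30], [5, 14]].
Characteristic polynomial det(A - λI) = λ^2 - 3λ - 4 = 0.
Eigenvalues λ = 4, -1.
For λ=4: (A-λI) row 1 is [-15, -30], so an eigenvector is (-2, 1).
For λ=-1: (A-λI) row 1 is [-10, -30], so an eigenvector is (3, -1).
General solution: c_1e^(4t)(-2,1) + c_2e^(-t)(3,-1).

x(t) = -2c_1e^(4t) + 3c_2e^(-t), z(t) = c_1e^(4t) - c_2e^(-t)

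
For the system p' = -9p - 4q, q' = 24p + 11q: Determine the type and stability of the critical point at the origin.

A = [[-9,-4],[24,11]]; det(A-λI) = λ^2 - 2λ - 3.
λ = 3, -1: opposite signs.

saddle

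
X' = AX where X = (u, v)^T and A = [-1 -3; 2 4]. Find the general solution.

u(t) = c_1e^(2t) - 3c_2e^(t), v(t) = -c_1e^(2t) + 2c_2e^(t)

Coefficient matrix A = [[-1, -3], [2, 4]].
Characteristic polynomial det(A - λI) = λ^2 - 3λ + 2 = 0.
Eigenvalues λ = 2, 1.
For λ=2: (A-λI) row 1 is [-3, -3], so an eigenvector is (1, -1).
For λ=1: (A-λI) row 1 is [-2, -3], so an eigenvector is (-3, 2).
General solution: c_1e^(2t)(1,-1) + c_2e^(t)(-3,2).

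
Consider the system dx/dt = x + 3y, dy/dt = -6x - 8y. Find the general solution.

Coefficient matrix A = [[1, 3], [-6, -8]].
Characteristic polynomial det(A - λI) = λ^2 + 7λ + 10 = 0.
Eigenvalues λ = -5, -2.
For λ=-5: (A-λI) row 1 is [6, 3], so an eigenvector is (1, -2).
For λ=-2: (A-λI) row 1 is [3, 3], so an eigenvector is (1, -1).
General solution: K_1e^(-5t)(1,-2) + K_2e^(-2t)(1,-1).

x(t) = K_1e^(-5t) + K_2e^(-2t), y(t) = -2K_1e^(-5t) - K_2e^(-2t)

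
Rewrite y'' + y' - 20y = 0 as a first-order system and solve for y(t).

y(t) = K_1e^(4t) + K_2e^(-5t)

Let x_1 = y, x_2 = y'. Then x_1' = x_2 and x_2' = 20x_1 - x_2.
A = [[0,1],[20,-1]]; det(A-λI) = λ^2 + λ - 20.
Eigenvalues λ = 4, -5 with eigenvectors (1,4), (1,-5).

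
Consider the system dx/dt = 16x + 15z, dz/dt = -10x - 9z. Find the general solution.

x(t) = -3C_1e^(6t) + C_2e^(t), z(t) = 2C_1e^(6t) - C_2e^(t)

Coefficient matrix A = [[16, 15], [-10, -9]].
Characteristic polynomial det(A - λI) = λ^2 - 7λ + 6 = 0.
Eigenvalues λ = 6, 1.
For λ=6: (A-λI) row 1 is [10, 15], so an eigenvector is (-3, 2).
For λ=1: (A-λI) row 1 is [15, 15], so an eigenvector is (1, -1).
General solution: C_1e^(6t)(-3,2) + C_2e^(t)(1,-1).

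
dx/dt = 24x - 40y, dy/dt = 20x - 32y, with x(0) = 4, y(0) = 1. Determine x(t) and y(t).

Coefficient matrix A = [[24, -40], [20, -32]].
Characteristic polynomial det(A - λI) = λ^2 + 8λ + 32 = 0.
Eigenvalues λ = -4 ± 4i (complex conjugate pair).
For λ=-4+4i: an eigenvector is (-1,-1) - i(3,2) = (-1 - 3i, -1 - 2i).
A real fundamental pair from Re and Im of e^((-4+4i)t)v: X_1 = e^(-4t)(cos(4t)·(-1,-1) + sin(4t)·(3,2)), X_2 = e^(-4t)(sin(4t)·(-1,-1) - cos(4t)·(3,2)).
General solution: C_1X_1 + C_2X_2.
Applying x(0)=4, y(0)=1 gives C_1=5, C_2=-3.

x(t) = 18e^(-4t)sin(4t) + 4e^(-4t)cos(4t), y(t) = 13e^(-4t)sin(4t) + e^(-4t)cos(4t)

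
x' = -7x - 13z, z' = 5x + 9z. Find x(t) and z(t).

Coefficient matrix A = [[-7, -13], [5, 9]].
Characteristic polynomial det(A - λI) = λ^2 - 2λ + 2 = 0.
Eigenvalues λ = 1 ± i (complex conjugate pair).
For λ=1+i: an eigenvector is (-2,1) - i(3,-2) = (-2 - 3i, 1 + 2i).
A real fundamental pair from Re and Im of e^((1+i)t)v: X_1 = e^(t)(cos(t)·(-2,1) + sin(t)·(3,-2)), X_2 = e^(t)(sin(t)·(-2,1) - cos(t)·(3,-2)).
General solution: C_1X_1 + C_2X_2.

x(t) = 3C_1e^(t)sin(t) - 2C_1e^(t)cos(t) - 2C_2e^(t)sin(t) - 3C_2e^(t)cos(t), z(t) = -2C_1e^(t)sin(t) + C_1e^(t)cos(t) + C_2e^(t)sin(t) + 2C_2e^(t)cos(t)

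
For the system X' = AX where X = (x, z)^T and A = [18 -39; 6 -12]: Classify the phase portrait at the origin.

unstable spiral

A = [[18,-39],[6,-12]]; det(A-λI) = λ^2 - 6λ + 18.
λ = 3 ± 3i: positive real part.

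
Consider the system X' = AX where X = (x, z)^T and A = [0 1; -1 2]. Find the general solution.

Coefficient matrix A = [[0, 1], [-1, 2]].
Characteristic polynomial det(A - λI) = λ^2 - 2λ + 1 = 0.
Single eigenvalue λ = 1 with algebraic multiplicity 2.
Eigenvector v = (-1,-1); generalized eigenvector w with (A-λI)w=v is (-2,-3).
General solution: e^(t)[K_1·v + K_2·(t·v + w)].

x(t) = -K_1e^(t) - K_2te^(t) - 2K_2e^(t), z(t) = -K_1e^(t) - K_2te^(t) - 3K_2e^(t)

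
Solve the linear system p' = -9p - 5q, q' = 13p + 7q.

p(t) = -2C_1e^(-t)sin(t) - C_1e^(-t)cos(t) - C_2e^(-t)sin(t) + 2C_2e^(-t)cos(t), q(t) = 3C_1e^(-t)sin(t) + 2C_1e^(-t)cos(t) + 2C_2e^(-t)sin(t) - 3C_2e^(-t)cos(t)

Coefficient matrix A = [[-9, -5], [13, 7]].
Characteristic polynomial det(A - λI) = λ^2 + 2λ + 2 = 0.
Eigenvalues λ = -1 ± i (complex conjugate pair).
For λ=-1+i: an eigenvector is (-1,2) - i(-2,3) = (-1 + 2i, 2 - 3i).
A real fundamental pair from Re and Im of e^((-1+i)t)v: X_1 = e^(-t)(cos(t)·(-1,2) + sin(t)·(-2,3)), X_2 = e^(-t)(sin(t)·(-1,2) - cos(t)·(-2,3)).
General solution: C_1X_1 + C_2X_2.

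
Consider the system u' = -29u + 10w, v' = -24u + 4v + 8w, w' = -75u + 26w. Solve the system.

u(t) = -2C_1e^(-4t) + C_3e^(t), v(t) = -C_1e^(-4t) + C_2e^(4t), w(t) = -5C_1e^(-4t) + 3C_3e^(t)

Coefficient matrix A = [[-29, 0, 10], [-24, 4, 8], [-75, 0, 26]].
det(A - λI) = 0 gives eigenvalues λ = -4, 4, 1.
For λ=-4: eigenvector (-2,-1,-5).
For λ=4: eigenvector (0,1,0).
For λ=1: eigenvector (1,0,3).
General solution: C_1e^(-4t)(-2,-1,-5) + C_2e^(4t)(0,1,0) + C_3e^(t)(1,0,3).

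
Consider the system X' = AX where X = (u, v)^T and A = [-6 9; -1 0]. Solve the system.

u(t) = 3K_1e^(-3t) + 3K_2te^(-3t) + 2K_2e^(-3t), v(t) = K_1e^(-3t) + K_2te^(-3t) + K_2e^(-3t)

Coefficient matrix A = [[-6, 9], [-1, 0]].
Characteristic polynomial det(A - λI) = λ^2 + 6λ + 9 = 0.
Single eigenvalue λ = -3 with algebraic multiplicity 2.
Eigenvector v = (3,1); generalized eigenvector w with (A-λI)w=v is (2,1).
General solution: e^(-3t)[K_1·v + K_2·(t·v + w)].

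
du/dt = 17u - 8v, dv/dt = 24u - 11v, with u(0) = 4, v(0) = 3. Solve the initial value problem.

Coefficient matrix A = [[17, -8], [24, -11]].
Characteristic polynomial det(A - λI) = λ^2 - 6λ + 5 = 0.
Eigenvalues λ = 1, 5.
For λ=1: (A-λI) row 1 is [16, -8], so an eigenvector is (-1, -2).
For λ=5: (A-λI) row 1 is [12, -8], so an eigenvector is (-2, -3).
General solution: c_1e^(t)(-1,-2) + c_2e^(5t)(-2,-3).
Applying u(0)=4, v(0)=3 gives c_1=6, c_2=-5.

u(t) = 10e^(5t) - 6e^(t), v(t) = 15e^(5t) - 12e^(t)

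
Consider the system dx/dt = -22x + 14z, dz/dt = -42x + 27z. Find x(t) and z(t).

x(t) = -2C_1e^(-t) + C_2e^(6t), z(t) = -3C_1e^(-t) + 2C_2e^(6t)

Coefficient matrix A = [[-22, 14], [-42, 27]].
Characteristic polynomial det(A - λI) = λ^2 - 5λ - 6 = 0.
Eigenvalues λ = -1, 6.
For λ=-1: (A-λI) row 1 is [-21, 14], so an eigenvector is (-2, -3).
For λ=6: (A-λI) row 1 is [-28, 14], so an eigenvector is (1, 2).
General solution: C_1e^(-t)(-2,-3) + C_2e^(6t)(1,2).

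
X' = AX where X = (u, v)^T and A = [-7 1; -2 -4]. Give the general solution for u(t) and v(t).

Coefficient matrix A = [[-7, 1], [-2, -4]].
Characteristic polynomial det(A - λI) = λ^2 + 11λ + 30 = 0.
Eigenvalues λ = -5, -6.
For λ=-5: (A-λI) row 1 is [-2, 1], so an eigenvector is (-1, -2).
For λ=-6: (A-λI) row 1 is [-1, 1], so an eigenvector is (1, 1).
General solution: c_1e^(-5t)(-1,-2) + c_2e^(-6t)(1,1).

u(t) = -c_1e^(-5t) + c_2e^(-6t), v(t) = -2c_1e^(-5t) + c_2e^(-6t)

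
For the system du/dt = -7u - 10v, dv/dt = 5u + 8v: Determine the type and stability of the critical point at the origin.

saddle

A = [[-7,-10],[5,8]]; det(A-λI) = λ^2 - λ - 6.
λ = -2, 3: opposite signs.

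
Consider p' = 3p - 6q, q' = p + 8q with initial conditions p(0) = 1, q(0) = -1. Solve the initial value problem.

Coefficient matrix A = [[3, -6], [1, 8]].
Characteristic polynomial det(A - λI) = λ^2 - 11λ + 30 = 0.
Eigenvalues λ = 6, 5.
For λ=6: (A-λI) row 1 is [-3, -6], so an eigenvector is (2, -1).
For λ=5: (A-λI) row 1 is [-2, -6], so an eigenvector is (-3, 1).
General solution: C_1e^(6t)(2,-1) + C_2e^(5t)(-3,1).
Applying p(0)=1, q(0)=-1 gives C_1=2, C_2=1.

p(t) = 4e^(6t) - 3e^(5t), q(t) = -2e^(6t) + e^(5t)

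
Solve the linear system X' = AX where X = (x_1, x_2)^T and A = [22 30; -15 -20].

x_1(t) = -3C_1e^(t)sin(3t) + C_1e^(t)cos(3t) + C_2e^(t)sin(3t) + 3C_2e^(t)cos(3t), x_2(t) = 2C_1e^(t)sin(3t) - C_1e^(t)cos(3t) - C_2e^(t)sin(3t) - 2C_2e^(t)cos(3t)

Coefficient matrix A = [[22, 30], [-15, -20]].
Characteristic polynomial det(A - λI) = λ^2 - 2λ + 10 = 0.
Eigenvalues λ = 1 ± 3i (complex conjugate pair).
For λ=1+3i: an eigenvector is (1,-1) - i(-3,2) = (1 + 3i, -1 - 2i).
A real fundamental pair from Re and Im of e^((1+3i)t)v: X_1 = e^(t)(cos(3t)·(1,-1) + sin(3t)·(-3,2)), X_2 = e^(t)(sin(3t)·(1,-1) - cos(3t)·(-3,2)).
General solution: C_1X_1 + C_2X_2.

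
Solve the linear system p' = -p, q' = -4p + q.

Coefficient matrix A = [[-1, 0], [-4, 1]].
Characteristic polynomial det(A - λI) = λ^2 - 1 = 0.
Eigenvalues λ = 1, -1.
For λ=1: (A-λI) row 1 is [-2, 0], so an eigenvector is (0, -1).
For λ=-1: (A-λI) row 2 is [-4, 2], so an eigenvector is (1, 2).
General solution: C_1e^(t)(0,-1) + C_2e^(-t)(1,2).

p(t) = C_2e^(-t), q(t) = -C_1e^(t) + 2C_2e^(-t)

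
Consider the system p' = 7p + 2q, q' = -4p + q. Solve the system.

p(t) = -K_1e^(5t) - K_2e^(3t), q(t) = K_1e^(5t) + 2K_2e^(3t)

Coefficient matrix A = [[7, 2], [-4, 1]].
Characteristic polynomial det(A - λI) = λ^2 - 8λ + 15 = 0.
Eigenvalues λ = 5, 3.
For λ=5: (A-λI) row 1 is [2, 2], so an eigenvector is (-1, 1).
For λ=3: (A-λI) row 1 is [4, 2], so an eigenvector is (-1, 2).
General solution: K_1e^(5t)(-1,1) + K_2e^(3t)(-1,2).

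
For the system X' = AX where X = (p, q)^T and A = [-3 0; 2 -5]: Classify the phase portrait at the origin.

stable node

A = [[-3,0],[2,-5]]; det(A-λI) = λ^2 + 8λ + 15.
λ = -5, -3: both negative.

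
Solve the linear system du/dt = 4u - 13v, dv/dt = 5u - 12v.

Coefficient matrix A = [[4, -13], [5, -12]].
Characteristic polynomial det(A - λI) = λ^2 + 8λ + 17 = 0.
Eigenvalues λ = -4 ± i (complex conjugate pair).
For λ=-4+i: an eigenvector is (-3,-2) - i(2,1) = (-3 - 2i, -2 - i).
A real fundamental pair from Re and Im of e^((-4+i)t)v: X_1 = e^(-4t)(cos(t)·(-3,-2) + sin(t)·(2,1)), X_2 = e^(-4t)(sin(t)·(-3,-2) - cos(t)·(2,1)).
General solution: c_1X_1 + c_2X_2.

u(t) = 2c_1e^(-4t)sin(t) - 3c_1e^(-4t)cos(t) - 3c_2e^(-4t)sin(t) - 2c_2e^(-4t)cos(t), v(t) = c_1e^(-4t)sin(t) - 2c_1e^(-4t)cos(t) - 2c_2e^(-4t)sin(t) - c_2e^(-4t)cos(t)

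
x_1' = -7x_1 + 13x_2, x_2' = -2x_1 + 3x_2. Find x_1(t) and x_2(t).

x_1(t) = 2C_1e^(-2t)sin(t) - 3C_1e^(-2t)cos(t) - 3C_2e^(-2t)sin(t) - 2C_2e^(-2t)cos(t), x_2(t) = C_1e^(-2t)sin(t) - C_1e^(-2t)cos(t) - C_2e^(-2t)sin(t) - C_2e^(-2t)cos(t)

Coefficient matrix A = [[-7, 13], [-2, 3]].
Characteristic polynomial det(A - λI) = λ^2 + 4λ + 5 = 0.
Eigenvalues λ = -2 ± i (complex conjugate pair).
For λ=-2+i: an eigenvector is (-3,-1) - i(2,1) = (-3 - 2i, -1 - i).
A real fundamental pair from Re and Im of e^((-2+i)t)v: X_1 = e^(-2t)(cos(t)·(-3,-1) + sin(t)·(2,1)), X_2 = e^(-2t)(sin(t)·(-3,-1) - cos(t)·(2,1)).
General solution: C_1X_1 + C_2X_2.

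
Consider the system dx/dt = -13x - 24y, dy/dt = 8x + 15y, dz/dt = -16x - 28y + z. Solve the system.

Coefficient matrix A = [[-13, -24, 0], [8, 15, 0], [-16, -28, 1]].
det(A - λI) = 0 gives eigenvalues λ = 3, 1, -1.
For λ=3: eigenvector (-3,2,-4).
For λ=1: eigenvector (0,0,1).
For λ=-1: eigenvector (-2,1,-2).
General solution: K_1e^(3t)(-3,2,-4) + K_2e^(t)(0,0,1) + K_3e^(-t)(-2,1,-2).

x(t) = -3K_1e^(3t) - 2K_3e^(-t), y(t) = 2K_1e^(3t) + K_3e^(-t), z(t) = -4K_1e^(3t) + K_2e^(t) - 2K_3e^(-t)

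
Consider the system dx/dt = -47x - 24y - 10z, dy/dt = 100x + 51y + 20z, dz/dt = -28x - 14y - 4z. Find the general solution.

x(t) = 2K_1e^(-4t) - 2K_2e^(3t) + K_3e^(t), y(t) = -4K_1e^(-4t) + 5K_2e^(3t) - 2K_3e^(t), z(t) = K_1e^(-4t) - 2K_2e^(3t)

Coefficient matrix A = [[-47, -24, -10], [100, 51, 20], [-28, -14, -4]].
det(A - λI) = 0 gives eigenvalues λ = -4, 3, 1.
For λ=-4: eigenvector (2,-4,1).
For λ=3: eigenvector (-2,5,-2).
For λ=1: eigenvector (1,-2,0).
General solution: K_1e^(-4t)(2,-4,1) + K_2e^(3t)(-2,5,-2) + K_3e^(t)(1,-2,0).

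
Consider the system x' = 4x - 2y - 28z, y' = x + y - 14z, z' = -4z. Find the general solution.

x(t) = 4c_1e^(-4t) + 2c_2e^(3t) - c_3e^(2t), y(t) = 2c_1e^(-4t) + c_2e^(3t) - c_3e^(2t), z(t) = c_1e^(-4t)

Coefficient matrix A = [[4, -2, -28], [1, 1, -14], [0, 0, -4]].
det(A - λI) = 0 gives eigenvalues λ = -4, 3, 2.
For λ=-4: eigenvector (4,2,1).
For λ=3: eigenvector (2,1,0).
For λ=2: eigenvector (-1,-1,0).
General solution: c_1e^(-4t)(4,2,1) + c_2e^(3t)(2,1,0) + c_3e^(2t)(-1,-1,0).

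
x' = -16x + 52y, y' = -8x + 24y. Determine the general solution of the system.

Coefficient matrix A = [[-16, 52], [-8, 24]].
Characteristic polynomial det(A - λI) = λ^2 - 8λ + 32 = 0.
Eigenvalues λ = 4 ± 4i (complex conjugate pair).
For λ=4+4i: an eigenvector is (-2,-1) - i(-3,-1) = (-2 + 3i, -1 + i).
A real fundamental pair from Re and Im of e^((4+4i)t)v: X_1 = e^(4t)(cos(4t)·(-2,-1) + sin(4t)·(-3,-1)), X_2 = e^(4t)(sin(4t)·(-2,-1) - cos(4t)·(-3,-1)).
General solution: K_1X_1 + K_2X_2.

x(t) = -3K_1e^(4t)sin(4t) - 2K_1e^(4t)cos(4t) - 2K_2e^(4t)sin(4t) + 3K_2e^(4t)cos(4t), y(t) = -K_1e^(4t)sin(4t) - K_1e^(4t)cos(4t) - K_2e^(4t)sin(4t) + K_2e^(4t)cos(4t)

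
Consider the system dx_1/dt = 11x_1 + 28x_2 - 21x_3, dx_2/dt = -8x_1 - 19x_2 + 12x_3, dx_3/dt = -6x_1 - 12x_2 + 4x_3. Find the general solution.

Coefficient matrix A = [[11, 28, -21], [-8, -19, 12], [-6, -12, 4]].
det(A - λI) = 0 gives eigenvalues λ = -2, 1, -3.
For λ=-2: eigenvector (-7,4,1).
For λ=1: eigenvector (-7,4,2).
For λ=-3: eigenvector (-2,1,0).
General solution: c_1e^(-2t)(-7,4,1) + c_2e^(t)(-7,4,2) + c_3e^(-3t)(-2,1,0).

x_1(t) = -7c_1e^(-2t) - 7c_2e^(t) - 2c_3e^(-3t), x_2(t) = 4c_1e^(-2t) + 4c_2e^(t) + c_3e^(-3t), x_3(t) = c_1e^(-2t) + 2c_2e^(t)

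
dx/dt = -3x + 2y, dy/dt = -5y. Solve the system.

x(t) = c_1e^(-5t) + c_2e^(-3t), y(t) = -c_1e^(-5t)

Coefficient matrix A = [[-3, 2], [0, -5]].
Characteristic polynomial det(A - λI) = λ^2 + 8λ + 15 = 0.
Eigenvalues λ = -5, -3.
For λ=-5: (A-λI) row 1 is [2, 2], so an eigenvector is (1, -1).
For λ=-3: (A-λI) row 1 is [0, 2], so an eigenvector is (1, 0).
General solution: c_1e^(-5t)(1,-1) + c_2e^(-3t)(1,0).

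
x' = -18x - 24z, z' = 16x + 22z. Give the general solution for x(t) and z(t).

Coefficient matrix A = [[-18, -24], [16, 22]].
Characteristic polynomial det(A - λI) = λ^2 - 4λ - 12 = 0.
Eigenvalues λ = 6, -2.
For λ=6: (A-λI) row 1 is [-24, -24], so an eigenvector is (1, -1).
For λ=-2: (A-λI) row 1 is [-16, -24], so an eigenvector is (-3, 2).
General solution: c_1e^(6t)(1,-1) + c_2e^(-2t)(-3,2).

x(t) = c_1e^(6t) - 3c_2e^(-2t), z(t) = -c_1e^(6t) + 2c_2e^(-2t)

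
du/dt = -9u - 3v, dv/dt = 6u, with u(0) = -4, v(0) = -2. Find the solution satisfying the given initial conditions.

u(t) = 6e^(-3t) - 10e^(-6t), v(t) = -12e^(-3t) + 10e^(-6t)

Coefficient matrix A = [[-9, -3], [6, 0]].
Characteristic polynomial det(A - λI) = λ^2 + 9λ + 18 = 0.
Eigenvalues λ = -6, -3.
For λ=-6: (A-λI) row 1 is [-3, -3], so an eigenvector is (-1, 1).
For λ=-3: (A-λI) row 1 is [-6, -3], so an eigenvector is (-1, 2).
General solution: K_1e^(-6t)(-1,1) + K_2e^(-3t)(-1,2).
Applying u(0)=-4, v(0)=-2 gives K_1=10, K_2=-6.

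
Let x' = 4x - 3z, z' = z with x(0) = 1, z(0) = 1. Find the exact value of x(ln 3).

3

A = [[4,-3],[0,1]]; eigenvalues λ = 4, 1.
Eigenvectors: (-1,0) for λ=4, (1,1) for λ=1.
From the initial condition, c_1 = 0, c_2 = 1.
x(ln 3) = (0)(3^4)(-1) + (1)(3^1)(1) = 3.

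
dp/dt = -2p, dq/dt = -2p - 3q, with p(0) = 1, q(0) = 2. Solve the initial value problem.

Coefficient matrix A = [[-2, 0], [-2, -3]].
Characteristic polynomial det(A - λI) = λ^2 + 5λ + 6 = 0.
Eigenvalues λ = -2, -3.
For λ=-2: (A-λI) row 2 is [-2, -1], so an eigenvector is (1, -2).
For λ=-3: (A-λI) row 1 is [1, 0], so an eigenvector is (0, 1).
General solution: C_1e^(-2t)(1,-2) + C_2e^(-3t)(0,1).
Applying p(0)=1, q(0)=2 gives C_1=1, C_2=4.

p(t) = e^(-2t), q(t) = -2e^(-2t) + 4e^(-3t)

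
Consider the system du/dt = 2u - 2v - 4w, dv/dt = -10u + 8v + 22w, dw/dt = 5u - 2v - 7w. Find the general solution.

u(t) = K_1e^(2t) - K_2e^(4t), v(t) = -2K_1e^(2t) + 3K_2e^(4t) - 2K_3e^(-3t), w(t) = K_1e^(2t) - K_2e^(4t) + K_3e^(-3t)

Coefficient matrix A = [[2, -2, -4], [-10, 8, 22], [5, -2, -7]].
det(A - λI) = 0 gives eigenvalues λ = 2, 4, -3.
For λ=2: eigenvector (1,-2,1).
For λ=4: eigenvector (-1,3,-1).
For λ=-3: eigenvector (0,-2,1).
General solution: K_1e^(2t)(1,-2,1) + K_2e^(4t)(-1,3,-1) + K_3e^(-3t)(0,-2,1).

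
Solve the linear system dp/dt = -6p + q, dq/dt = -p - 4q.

p(t) = -C_1e^(-5t) - C_2te^(-5t) - C_2e^(-5t), q(t) = -C_1e^(-5t) - C_2te^(-5t) - 2C_2e^(-5t)

Coefficient matrix A = [[-6, 1], [-1, -4]].
Characteristic polynomial det(A - λI) = λ^2 + 10λ + 25 = 0.
Single eigenvalue λ = -5 with algebraic multiplicity 2.
Eigenvector v = (-1,-1); generalized eigenvector w with (A-λI)w=v is (-1,-2).
General solution: e^(-5t)[C_1·v + C_2·(t·v + w)].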